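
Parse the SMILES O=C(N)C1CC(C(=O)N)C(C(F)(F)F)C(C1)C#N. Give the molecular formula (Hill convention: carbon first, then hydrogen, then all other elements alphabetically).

Walk through each heavy atom and fill implicit hydrogens from standard valence (C 4, N 3, O 2, S 2, halogen 1):
  atom 1: O, bond orders sum to 2 (valence 2) → 0 H
  atom 2: C, bond orders sum to 4 (valence 4) → 0 H
  atom 3: N, bond orders sum to 1 (valence 3) → 2 H
  atom 4: C, bond orders sum to 3 (valence 4) → 1 H
  atom 5: C, bond orders sum to 2 (valence 4) → 2 H
  atom 6: C, bond orders sum to 3 (valence 4) → 1 H
  atom 7: C, bond orders sum to 4 (valence 4) → 0 H
  atom 8: O, bond orders sum to 2 (valence 2) → 0 H
  atom 9: N, bond orders sum to 1 (valence 3) → 2 H
  atom 10: C, bond orders sum to 3 (valence 4) → 1 H
  atom 11: C, bond orders sum to 4 (valence 4) → 0 H
  atom 12: F (halogen, monovalent) → 0 H
  atom 13: F (halogen, monovalent) → 0 H
  atom 14: F (halogen, monovalent) → 0 H
  atom 15: C, bond orders sum to 3 (valence 4) → 1 H
  atom 16: C, bond orders sum to 2 (valence 4) → 2 H
  atom 17: C, bond orders sum to 4 (valence 4) → 0 H
  atom 18: N, bond orders sum to 3 (valence 3) → 0 H
Totals → C:10, H:12, F:3, N:3, O:2.

C10H12F3N3O2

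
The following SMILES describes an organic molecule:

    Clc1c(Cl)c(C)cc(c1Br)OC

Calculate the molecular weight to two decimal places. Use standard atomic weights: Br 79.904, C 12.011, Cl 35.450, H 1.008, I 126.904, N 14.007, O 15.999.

First, the molecular formula is C8H7BrCl2O (counting implicit H from valence).
  Br: 1 × 79.904 = 79.904
  C: 8 × 12.011 = 96.088
  Cl: 2 × 35.450 = 70.900
  H: 7 × 1.008 = 7.056
  O: 1 × 15.999 = 15.999
Sum: 1×79.904 + 8×12.011 + 2×35.450 + 7×1.008 + 1×15.999 = 269.947 → 269.95 g/mol.

269.95 g/mol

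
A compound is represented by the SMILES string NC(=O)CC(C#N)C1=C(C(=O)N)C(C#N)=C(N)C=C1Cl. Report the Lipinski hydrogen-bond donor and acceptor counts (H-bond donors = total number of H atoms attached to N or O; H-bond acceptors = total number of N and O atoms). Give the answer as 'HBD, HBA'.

Donors: find every N or O and count the H atoms it carries.
  atom 1 (N): bond orders sum to 1 → 2 H
  atom 3 (O): bond orders sum to 2 → 0 H
  atom 7 (N): bond orders sum to 3 → 0 H
  atom 11 (O): bond orders sum to 2 → 0 H
  atom 12 (N): bond orders sum to 1 → 2 H
  atom 15 (N): bond orders sum to 3 → 0 H
  atom 17 (N): bond orders sum to 1 → 2 H
Lipinski HBD = 6.
Acceptors: N atoms = 5, O atoms = 2 → HBA = 7.

6, 7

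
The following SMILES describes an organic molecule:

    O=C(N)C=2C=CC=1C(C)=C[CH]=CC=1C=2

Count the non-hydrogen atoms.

Every atom symbol written in the SMILES (organic subset) is one heavy atom; implicit H are not written.
Heavy atoms by element → C:12, N:1, O:1.
Total: 14.

14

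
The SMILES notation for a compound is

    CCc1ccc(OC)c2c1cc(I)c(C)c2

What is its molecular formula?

Walk through each heavy atom and fill implicit hydrogens from standard valence (C 4, N 3, O 2, S 2, halogen 1); for lowercase aromatic atoms, an aromatic c carries 1 H when it has two neighbours and 0 H with three, and aromatic n carries 0 H:
  atom 1: C, bond orders sum to 1 (valence 4) → 3 H
  atom 2: C, bond orders sum to 2 (valence 4) → 2 H
  atom 3: aromatic c, 3 neighbours → 0 H
  atom 4: aromatic c, 2 neighbours → 1 H
  atom 5: aromatic c, 2 neighbours → 1 H
  atom 6: aromatic c, 3 neighbours → 0 H
  atom 7: O, bond orders sum to 2 (valence 2) → 0 H
  atom 8: C, bond orders sum to 1 (valence 4) → 3 H
  atom 9: aromatic c, 3 neighbours → 0 H
  atom 10: aromatic c, 3 neighbours → 0 H
  atom 11: aromatic c, 2 neighbours → 1 H
  atom 12: aromatic c, 3 neighbours → 0 H
  atom 13: I (halogen, monovalent) → 0 H
  atom 14: aromatic c, 3 neighbours → 0 H
  atom 15: C, bond orders sum to 1 (valence 4) → 3 H
  atom 16: aromatic c, 2 neighbours → 1 H
Totals → C:14, H:15, I:1, O:1.
In Hill order: C14H15IO.

C14H15IO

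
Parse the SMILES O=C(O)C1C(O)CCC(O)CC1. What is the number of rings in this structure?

1

In SMILES, each pair of matching ring-closure digits denotes one ring-closing bond; the number of such bonds equals the number of independent rings.
Ring-closure bonds here: 1.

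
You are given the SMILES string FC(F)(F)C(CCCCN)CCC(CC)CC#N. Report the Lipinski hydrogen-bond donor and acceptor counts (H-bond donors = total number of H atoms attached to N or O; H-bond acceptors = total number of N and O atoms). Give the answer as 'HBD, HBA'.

2, 2

Donors: find every N or O and count the H atoms it carries.
  atom 10 (N): bond orders sum to 1 → 2 H
  atom 18 (N): bond orders sum to 3 → 0 H
Lipinski HBD = 2.
Acceptors: N atoms = 2, O atoms = 0 → HBA = 2.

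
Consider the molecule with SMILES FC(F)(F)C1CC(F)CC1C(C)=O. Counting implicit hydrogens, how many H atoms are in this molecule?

10

Walk through each heavy atom and fill implicit hydrogens from standard valence (C 4, N 3, O 2, S 2, halogen 1):
  atom 1: F (halogen, monovalent) → 0 H
  atom 2: C, bond orders sum to 4 (valence 4) → 0 H
  atom 3: F (halogen, monovalent) → 0 H
  atom 4: F (halogen, monovalent) → 0 H
  atom 5: C, bond orders sum to 3 (valence 4) → 1 H
  atom 6: C, bond orders sum to 2 (valence 4) → 2 H
  atom 7: C, bond orders sum to 3 (valence 4) → 1 H
  atom 8: F (halogen, monovalent) → 0 H
  atom 9: C, bond orders sum to 2 (valence 4) → 2 H
  atom 10: C, bond orders sum to 3 (valence 4) → 1 H
  atom 11: C, bond orders sum to 4 (valence 4) → 0 H
  atom 12: C, bond orders sum to 1 (valence 4) → 3 H
  atom 13: O, bond orders sum to 2 (valence 2) → 0 H
Total hydrogens: 10.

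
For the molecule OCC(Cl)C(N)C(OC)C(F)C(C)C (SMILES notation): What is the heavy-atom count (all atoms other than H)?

14

Every atom symbol written in the SMILES (organic subset) is one heavy atom; implicit H are not written.
Heavy atoms by element → C:9, Cl:1, F:1, N:1, O:2.
Total: 14.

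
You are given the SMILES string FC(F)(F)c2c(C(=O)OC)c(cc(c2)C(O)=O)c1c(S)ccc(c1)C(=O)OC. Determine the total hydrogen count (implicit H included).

Walk through each heavy atom and fill implicit hydrogens from standard valence (C 4, N 3, O 2, S 2, halogen 1); for lowercase aromatic atoms, an aromatic c carries 1 H when it has two neighbours and 0 H with three, and aromatic n carries 0 H:
  atom 1: F (halogen, monovalent) → 0 H
  atom 2: C, bond orders sum to 4 (valence 4) → 0 H
  atom 3: F (halogen, monovalent) → 0 H
  atom 4: F (halogen, monovalent) → 0 H
  atom 5: aromatic c, 3 neighbours → 0 H
  atom 6: aromatic c, 3 neighbours → 0 H
  atom 7: C, bond orders sum to 4 (valence 4) → 0 H
  atom 8: O, bond orders sum to 2 (valence 2) → 0 H
  atom 9: O, bond orders sum to 2 (valence 2) → 0 H
  atom 10: C, bond orders sum to 1 (valence 4) → 3 H
  atom 11: aromatic c, 3 neighbours → 0 H
  atom 12: aromatic c, 2 neighbours → 1 H
  atom 13: aromatic c, 3 neighbours → 0 H
  atom 14: aromatic c, 2 neighbours → 1 H
  atom 15: C, bond orders sum to 4 (valence 4) → 0 H
  atom 16: O, bond orders sum to 1 (valence 2) → 1 H
  atom 17: O, bond orders sum to 2 (valence 2) → 0 H
  atom 18: aromatic c, 3 neighbours → 0 H
  atom 19: aromatic c, 3 neighbours → 0 H
  atom 20: S, bond orders sum to 1 (valence 2) → 1 H
  atom 21: aromatic c, 2 neighbours → 1 H
  atom 22: aromatic c, 2 neighbours → 1 H
  atom 23: aromatic c, 3 neighbours → 0 H
  atom 24: aromatic c, 2 neighbours → 1 H
  atom 25: C, bond orders sum to 4 (valence 4) → 0 H
  atom 26: O, bond orders sum to 2 (valence 2) → 0 H
  atom 27: O, bond orders sum to 2 (valence 2) → 0 H
  atom 28: C, bond orders sum to 1 (valence 4) → 3 H
Total hydrogens: 13.

13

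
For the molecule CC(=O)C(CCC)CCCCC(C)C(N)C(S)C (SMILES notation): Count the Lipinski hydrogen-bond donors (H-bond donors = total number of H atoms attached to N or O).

2

Donors: find every N or O and count the H atoms it carries.
  atom 3 (O): bond orders sum to 2 → 0 H
  atom 15 (N): bond orders sum to 1 → 2 H
Lipinski HBD = 2.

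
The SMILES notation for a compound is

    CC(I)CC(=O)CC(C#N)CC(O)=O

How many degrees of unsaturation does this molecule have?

4

Molecular formula: C9H12INO3.
DoU = (2C + 2 + N − H − X) / 2, where X is the halogen count and O/S are ignored.
    = (2·9 + 2 + 1 − 12 − 1) / 2 = 8 / 2 = 4.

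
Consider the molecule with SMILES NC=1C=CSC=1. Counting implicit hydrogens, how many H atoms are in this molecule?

5

Walk through each heavy atom and fill implicit hydrogens from standard valence (C 4, N 3, O 2, S 2, halogen 1):
  atom 1: N, bond orders sum to 1 (valence 3) → 2 H
  atom 2: C, bond orders sum to 4 (valence 4) → 0 H
  atom 3: C, bond orders sum to 3 (valence 4) → 1 H
  atom 4: C, bond orders sum to 3 (valence 4) → 1 H
  atom 5: S, bond orders sum to 2 (valence 2) → 0 H
  atom 6: C, bond orders sum to 3 (valence 4) → 1 H
Total hydrogens: 5.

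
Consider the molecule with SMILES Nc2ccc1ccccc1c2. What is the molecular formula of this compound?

Walk through each heavy atom and fill implicit hydrogens from standard valence (C 4, N 3, O 2, S 2, halogen 1); for lowercase aromatic atoms, an aromatic c carries 1 H when it has two neighbours and 0 H with three, and aromatic n carries 0 H:
  atom 1: N, bond orders sum to 1 (valence 3) → 2 H
  atom 2: aromatic c, 3 neighbours → 0 H
  atom 3: aromatic c, 2 neighbours → 1 H
  atom 4: aromatic c, 2 neighbours → 1 H
  atom 5: aromatic c, 3 neighbours → 0 H
  atom 6: aromatic c, 2 neighbours → 1 H
  atom 7: aromatic c, 2 neighbours → 1 H
  atom 8: aromatic c, 2 neighbours → 1 H
  atom 9: aromatic c, 2 neighbours → 1 H
  atom 10: aromatic c, 3 neighbours → 0 H
  atom 11: aromatic c, 2 neighbours → 1 H
Totals → C:10, H:9, N:1.

C10H9N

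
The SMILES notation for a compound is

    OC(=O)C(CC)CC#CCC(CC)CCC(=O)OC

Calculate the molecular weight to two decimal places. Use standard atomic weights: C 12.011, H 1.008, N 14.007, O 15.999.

268.35 g/mol

First, the molecular formula is C15H24O4 (counting implicit H from valence).
  C: 15 × 12.011 = 180.165
  H: 24 × 1.008 = 24.192
  O: 4 × 15.999 = 63.996
Sum: 15×12.011 + 24×1.008 + 4×15.999 = 268.353 → 268.35 g/mol.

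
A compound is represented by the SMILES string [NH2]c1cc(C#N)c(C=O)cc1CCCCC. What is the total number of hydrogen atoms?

16

Walk through each heavy atom and fill implicit hydrogens from standard valence (C 4, N 3, O 2, S 2, halogen 1); for lowercase aromatic atoms, an aromatic c carries 1 H when it has two neighbours and 0 H with three, and aromatic n carries 0 H:
  atom 1: N with explicit H count 2
  atom 2: aromatic c, 3 neighbours → 0 H
  atom 3: aromatic c, 2 neighbours → 1 H
  atom 4: aromatic c, 3 neighbours → 0 H
  atom 5: C, bond orders sum to 4 (valence 4) → 0 H
  atom 6: N, bond orders sum to 3 (valence 3) → 0 H
  atom 7: aromatic c, 3 neighbours → 0 H
  atom 8: C, bond orders sum to 3 (valence 4) → 1 H
  atom 9: O, bond orders sum to 2 (valence 2) → 0 H
  atom 10: aromatic c, 2 neighbours → 1 H
  atom 11: aromatic c, 3 neighbours → 0 H
  atom 12: C, bond orders sum to 2 (valence 4) → 2 H
  atom 13: C, bond orders sum to 2 (valence 4) → 2 H
  atom 14: C, bond orders sum to 2 (valence 4) → 2 H
  atom 15: C, bond orders sum to 2 (valence 4) → 2 H
  atom 16: C, bond orders sum to 1 (valence 4) → 3 H
Total hydrogens: 16.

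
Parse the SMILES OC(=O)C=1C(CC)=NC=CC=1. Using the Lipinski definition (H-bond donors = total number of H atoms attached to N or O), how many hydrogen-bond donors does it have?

Donors: find every N or O and count the H atoms it carries.
  atom 1 (O): bond orders sum to 1 → 1 H
  atom 3 (O): bond orders sum to 2 → 0 H
  atom 8 (N): bond orders sum to 3 → 0 H
Lipinski HBD = 1.

1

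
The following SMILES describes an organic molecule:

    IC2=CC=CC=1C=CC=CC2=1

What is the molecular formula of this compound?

Walk through each heavy atom and fill implicit hydrogens from standard valence (C 4, N 3, O 2, S 2, halogen 1):
  atom 1: I (halogen, monovalent) → 0 H
  atom 2: C, bond orders sum to 4 (valence 4) → 0 H
  atom 3: C, bond orders sum to 3 (valence 4) → 1 H
  atom 4: C, bond orders sum to 3 (valence 4) → 1 H
  atom 5: C, bond orders sum to 3 (valence 4) → 1 H
  atom 6: C, bond orders sum to 4 (valence 4) → 0 H
  atom 7: C, bond orders sum to 3 (valence 4) → 1 H
  atom 8: C, bond orders sum to 3 (valence 4) → 1 H
  atom 9: C, bond orders sum to 3 (valence 4) → 1 H
  atom 10: C, bond orders sum to 3 (valence 4) → 1 H
  atom 11: C, bond orders sum to 4 (valence 4) → 0 H
Totals → C:10, H:7, I:1.

C10H7I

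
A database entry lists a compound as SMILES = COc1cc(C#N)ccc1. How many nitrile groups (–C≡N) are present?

1

The nitrile motif appears at heavy-atom position 6 in the SMILES.
Other groups present: 1 ether.
Nitrile count: 1.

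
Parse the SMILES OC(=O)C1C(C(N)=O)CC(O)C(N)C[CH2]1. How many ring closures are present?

1

In SMILES, each pair of matching ring-closure digits denotes one ring-closing bond; the number of such bonds equals the number of independent rings.
Ring-closure bonds here: 1.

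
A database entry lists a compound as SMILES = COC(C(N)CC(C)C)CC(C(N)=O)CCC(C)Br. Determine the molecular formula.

Walk through each heavy atom and fill implicit hydrogens from standard valence (C 4, N 3, O 2, S 2, halogen 1):
  atom 1: C, bond orders sum to 1 (valence 4) → 3 H
  atom 2: O, bond orders sum to 2 (valence 2) → 0 H
  atom 3: C, bond orders sum to 3 (valence 4) → 1 H
  atom 4: C, bond orders sum to 3 (valence 4) → 1 H
  atom 5: N, bond orders sum to 1 (valence 3) → 2 H
  atom 6: C, bond orders sum to 2 (valence 4) → 2 H
  atom 7: C, bond orders sum to 3 (valence 4) → 1 H
  atom 8: C, bond orders sum to 1 (valence 4) → 3 H
  atom 9: C, bond orders sum to 1 (valence 4) → 3 H
  atom 10: C, bond orders sum to 2 (valence 4) → 2 H
  atom 11: C, bond orders sum to 3 (valence 4) → 1 H
  atom 12: C, bond orders sum to 4 (valence 4) → 0 H
  atom 13: N, bond orders sum to 1 (valence 3) → 2 H
  atom 14: O, bond orders sum to 2 (valence 2) → 0 H
  atom 15: C, bond orders sum to 2 (valence 4) → 2 H
  atom 16: C, bond orders sum to 2 (valence 4) → 2 H
  atom 17: C, bond orders sum to 3 (valence 4) → 1 H
  atom 18: C, bond orders sum to 1 (valence 4) → 3 H
  atom 19: Br (halogen, monovalent) → 0 H
Totals → C:14, H:29, Br:1, N:2, O:2.

C14H29BrN2O2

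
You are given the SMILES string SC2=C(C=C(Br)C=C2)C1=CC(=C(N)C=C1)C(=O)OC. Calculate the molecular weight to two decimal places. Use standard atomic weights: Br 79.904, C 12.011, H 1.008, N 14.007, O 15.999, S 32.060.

First, the molecular formula is C14H12BrNO2S (counting implicit H from valence).
  Br: 1 × 79.904 = 79.904
  C: 14 × 12.011 = 168.154
  H: 12 × 1.008 = 12.096
  N: 1 × 14.007 = 14.007
  O: 2 × 15.999 = 31.998
  S: 1 × 32.060 = 32.060
Sum: 1×79.904 + 14×12.011 + 12×1.008 + 1×14.007 + 2×15.999 + 1×32.060 = 338.219 → 338.22 g/mol.

338.22 g/mol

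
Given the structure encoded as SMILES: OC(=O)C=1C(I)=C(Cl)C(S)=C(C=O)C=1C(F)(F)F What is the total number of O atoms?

Scan the SMILES for O atoms (remember two-letter symbols like Cl and Br are single atoms).
Oxygen count: 3.

3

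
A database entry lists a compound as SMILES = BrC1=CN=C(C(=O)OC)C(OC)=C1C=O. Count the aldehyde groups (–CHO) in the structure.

The aldehyde motif appears at heavy-atom position 14 in the SMILES.
Other groups present: 1 ester, 1 ether.
Aldehyde count: 1.

1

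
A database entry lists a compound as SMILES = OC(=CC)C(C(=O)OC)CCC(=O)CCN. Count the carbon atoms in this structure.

Count every carbon token in the SMILES (each C, including those in ring-closure positions and inside branches).
Carbon count: 11.

11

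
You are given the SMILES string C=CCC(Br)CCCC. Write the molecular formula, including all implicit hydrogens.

C8H15Br

Walk through each heavy atom and fill implicit hydrogens from standard valence (C 4, N 3, O 2, S 2, halogen 1):
  atom 1: C, bond orders sum to 2 (valence 4) → 2 H
  atom 2: C, bond orders sum to 3 (valence 4) → 1 H
  atom 3: C, bond orders sum to 2 (valence 4) → 2 H
  atom 4: C, bond orders sum to 3 (valence 4) → 1 H
  atom 5: Br (halogen, monovalent) → 0 H
  atom 6: C, bond orders sum to 2 (valence 4) → 2 H
  atom 7: C, bond orders sum to 2 (valence 4) → 2 H
  atom 8: C, bond orders sum to 2 (valence 4) → 2 H
  atom 9: C, bond orders sum to 1 (valence 4) → 3 H
Totals → C:8, H:15, Br:1.
In Hill order: C8H15Br.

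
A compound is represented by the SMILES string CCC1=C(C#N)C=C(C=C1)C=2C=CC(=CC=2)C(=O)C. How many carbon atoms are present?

17

Count every carbon token in the SMILES (each C, including those in ring-closure positions and inside branches).
Carbon count: 17.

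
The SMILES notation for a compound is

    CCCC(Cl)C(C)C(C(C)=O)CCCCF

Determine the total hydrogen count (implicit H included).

Walk through each heavy atom and fill implicit hydrogens from standard valence (C 4, N 3, O 2, S 2, halogen 1):
  atom 1: C, bond orders sum to 1 (valence 4) → 3 H
  atom 2: C, bond orders sum to 2 (valence 4) → 2 H
  atom 3: C, bond orders sum to 2 (valence 4) → 2 H
  atom 4: C, bond orders sum to 3 (valence 4) → 1 H
  atom 5: Cl (halogen, monovalent) → 0 H
  atom 6: C, bond orders sum to 3 (valence 4) → 1 H
  atom 7: C, bond orders sum to 1 (valence 4) → 3 H
  atom 8: C, bond orders sum to 3 (valence 4) → 1 H
  atom 9: C, bond orders sum to 4 (valence 4) → 0 H
  atom 10: C, bond orders sum to 1 (valence 4) → 3 H
  atom 11: O, bond orders sum to 2 (valence 2) → 0 H
  atom 12: C, bond orders sum to 2 (valence 4) → 2 H
  atom 13: C, bond orders sum to 2 (valence 4) → 2 H
  atom 14: C, bond orders sum to 2 (valence 4) → 2 H
  atom 15: C, bond orders sum to 2 (valence 4) → 2 H
  atom 16: F (halogen, monovalent) → 0 H
Total hydrogens: 24.

24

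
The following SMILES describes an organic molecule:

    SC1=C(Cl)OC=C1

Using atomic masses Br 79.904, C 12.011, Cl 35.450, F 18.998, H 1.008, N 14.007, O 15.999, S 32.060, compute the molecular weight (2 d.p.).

134.58 g/mol

First, the molecular formula is C4H3ClOS (counting implicit H from valence).
  C: 4 × 12.011 = 48.044
  Cl: 1 × 35.450 = 35.450
  H: 3 × 1.008 = 3.024
  O: 1 × 15.999 = 15.999
  S: 1 × 32.060 = 32.060
Sum: 4×12.011 + 1×35.450 + 3×1.008 + 1×15.999 + 1×32.060 = 134.577 → 134.58 g/mol.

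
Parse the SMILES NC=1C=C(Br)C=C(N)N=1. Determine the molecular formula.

Walk through each heavy atom and fill implicit hydrogens from standard valence (C 4, N 3, O 2, S 2, halogen 1):
  atom 1: N, bond orders sum to 1 (valence 3) → 2 H
  atom 2: C, bond orders sum to 4 (valence 4) → 0 H
  atom 3: C, bond orders sum to 3 (valence 4) → 1 H
  atom 4: C, bond orders sum to 4 (valence 4) → 0 H
  atom 5: Br (halogen, monovalent) → 0 H
  atom 6: C, bond orders sum to 3 (valence 4) → 1 H
  atom 7: C, bond orders sum to 4 (valence 4) → 0 H
  atom 8: N, bond orders sum to 1 (valence 3) → 2 H
  atom 9: N, bond orders sum to 3 (valence 3) → 0 H
Totals → C:5, H:6, Br:1, N:3.

C5H6BrN3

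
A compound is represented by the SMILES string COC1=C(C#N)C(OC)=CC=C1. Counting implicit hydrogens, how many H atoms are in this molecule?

Walk through each heavy atom and fill implicit hydrogens from standard valence (C 4, N 3, O 2, S 2, halogen 1):
  atom 1: C, bond orders sum to 1 (valence 4) → 3 H
  atom 2: O, bond orders sum to 2 (valence 2) → 0 H
  atom 3: C, bond orders sum to 4 (valence 4) → 0 H
  atom 4: C, bond orders sum to 4 (valence 4) → 0 H
  atom 5: C, bond orders sum to 4 (valence 4) → 0 H
  atom 6: N, bond orders sum to 3 (valence 3) → 0 H
  atom 7: C, bond orders sum to 4 (valence 4) → 0 H
  atom 8: O, bond orders sum to 2 (valence 2) → 0 H
  atom 9: C, bond orders sum to 1 (valence 4) → 3 H
  atom 10: C, bond orders sum to 3 (valence 4) → 1 H
  atom 11: C, bond orders sum to 3 (valence 4) → 1 H
  atom 12: C, bond orders sum to 3 (valence 4) → 1 H
Total hydrogens: 9.

9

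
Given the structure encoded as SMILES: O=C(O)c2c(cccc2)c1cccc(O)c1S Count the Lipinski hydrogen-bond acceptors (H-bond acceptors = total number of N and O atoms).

N atoms: 0; O atoms: 3.
Lipinski HBA = 0 + 3 = 3.

3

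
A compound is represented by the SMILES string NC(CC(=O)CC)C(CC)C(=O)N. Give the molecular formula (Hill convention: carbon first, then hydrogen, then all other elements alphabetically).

C9H18N2O2

Walk through each heavy atom and fill implicit hydrogens from standard valence (C 4, N 3, O 2, S 2, halogen 1):
  atom 1: N, bond orders sum to 1 (valence 3) → 2 H
  atom 2: C, bond orders sum to 3 (valence 4) → 1 H
  atom 3: C, bond orders sum to 2 (valence 4) → 2 H
  atom 4: C, bond orders sum to 4 (valence 4) → 0 H
  atom 5: O, bond orders sum to 2 (valence 2) → 0 H
  atom 6: C, bond orders sum to 2 (valence 4) → 2 H
  atom 7: C, bond orders sum to 1 (valence 4) → 3 H
  atom 8: C, bond orders sum to 3 (valence 4) → 1 H
  atom 9: C, bond orders sum to 2 (valence 4) → 2 H
  atom 10: C, bond orders sum to 1 (valence 4) → 3 H
  atom 11: C, bond orders sum to 4 (valence 4) → 0 H
  atom 12: O, bond orders sum to 2 (valence 2) → 0 H
  atom 13: N, bond orders sum to 1 (valence 3) → 2 H
Totals → C:9, H:18, N:2, O:2.
In Hill order: C9H18N2O2.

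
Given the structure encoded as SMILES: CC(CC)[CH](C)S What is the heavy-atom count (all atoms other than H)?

7

Every atom symbol written in the SMILES (organic subset) is one heavy atom; implicit H are not written.
Heavy atoms by element → C:6, S:1.
Total: 7.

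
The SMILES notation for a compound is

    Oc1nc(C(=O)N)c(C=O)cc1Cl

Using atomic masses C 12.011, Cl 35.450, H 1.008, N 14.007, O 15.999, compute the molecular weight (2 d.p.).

First, the molecular formula is C7H5ClN2O3 (counting implicit H from valence).
  C: 7 × 12.011 = 84.077
  Cl: 1 × 35.450 = 35.450
  H: 5 × 1.008 = 5.040
  N: 2 × 14.007 = 28.014
  O: 3 × 15.999 = 47.997
Sum: 7×12.011 + 1×35.450 + 5×1.008 + 2×14.007 + 3×15.999 = 200.578 → 200.58 g/mol.

200.58 g/mol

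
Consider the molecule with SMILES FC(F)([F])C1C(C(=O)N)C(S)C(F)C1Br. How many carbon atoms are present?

Count every carbon token in the SMILES (each C, including those in ring-closure positions and inside branches).
Carbon count: 7.

7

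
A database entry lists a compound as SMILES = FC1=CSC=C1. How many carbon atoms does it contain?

4

Count every carbon token in the SMILES (each C, including those in ring-closure positions and inside branches).
Carbon count: 4.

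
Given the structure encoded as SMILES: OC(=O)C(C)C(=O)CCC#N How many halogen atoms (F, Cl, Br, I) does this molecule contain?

Scan the SMILES for the halogen motif — none present.
Groups that are present: 1 carboxylic acid, 1 ketone, 1 nitrile.

0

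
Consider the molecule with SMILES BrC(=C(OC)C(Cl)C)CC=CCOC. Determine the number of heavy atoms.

14

Every atom symbol written in the SMILES (organic subset) is one heavy atom; implicit H are not written.
Heavy atoms by element → Br:1, C:10, Cl:1, O:2.
Total: 14.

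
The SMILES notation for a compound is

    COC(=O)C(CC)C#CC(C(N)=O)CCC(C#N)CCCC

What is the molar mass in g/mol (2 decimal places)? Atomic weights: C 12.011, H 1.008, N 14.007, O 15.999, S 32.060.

306.41 g/mol

First, the molecular formula is C17H26N2O3 (counting implicit H from valence).
  C: 17 × 12.011 = 204.187
  H: 26 × 1.008 = 26.208
  N: 2 × 14.007 = 28.014
  O: 3 × 15.999 = 47.997
Sum: 17×12.011 + 26×1.008 + 2×14.007 + 3×15.999 = 306.406 → 306.41 g/mol.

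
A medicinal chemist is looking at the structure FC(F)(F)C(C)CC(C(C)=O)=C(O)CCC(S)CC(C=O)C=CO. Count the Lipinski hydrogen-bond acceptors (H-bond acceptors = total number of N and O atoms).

4

N atoms: 0; O atoms: 4.
Lipinski HBA = 0 + 4 = 4.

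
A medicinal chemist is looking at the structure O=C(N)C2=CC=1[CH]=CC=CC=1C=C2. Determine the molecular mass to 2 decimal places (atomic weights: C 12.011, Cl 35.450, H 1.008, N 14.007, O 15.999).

171.20 g/mol

First, the molecular formula is C11H9NO (counting implicit H from valence).
  C: 11 × 12.011 = 132.121
  H: 9 × 1.008 = 9.072
  N: 1 × 14.007 = 14.007
  O: 1 × 15.999 = 15.999
Sum: 11×12.011 + 9×1.008 + 1×14.007 + 1×15.999 = 171.199 → 171.20 g/mol.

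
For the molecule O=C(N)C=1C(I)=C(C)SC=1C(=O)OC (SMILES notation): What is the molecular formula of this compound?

C8H8INO3S

Walk through each heavy atom and fill implicit hydrogens from standard valence (C 4, N 3, O 2, S 2, halogen 1):
  atom 1: O, bond orders sum to 2 (valence 2) → 0 H
  atom 2: C, bond orders sum to 4 (valence 4) → 0 H
  atom 3: N, bond orders sum to 1 (valence 3) → 2 H
  atom 4: C, bond orders sum to 4 (valence 4) → 0 H
  atom 5: C, bond orders sum to 4 (valence 4) → 0 H
  atom 6: I (halogen, monovalent) → 0 H
  atom 7: C, bond orders sum to 4 (valence 4) → 0 H
  atom 8: C, bond orders sum to 1 (valence 4) → 3 H
  atom 9: S, bond orders sum to 2 (valence 2) → 0 H
  atom 10: C, bond orders sum to 4 (valence 4) → 0 H
  atom 11: C, bond orders sum to 4 (valence 4) → 0 H
  atom 12: O, bond orders sum to 2 (valence 2) → 0 H
  atom 13: O, bond orders sum to 2 (valence 2) → 0 H
  atom 14: C, bond orders sum to 1 (valence 4) → 3 H
Totals → C:8, H:8, I:1, N:1, O:3, S:1.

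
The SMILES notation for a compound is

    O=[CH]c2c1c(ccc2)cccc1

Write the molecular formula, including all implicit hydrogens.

C11H8O

Walk through each heavy atom and fill implicit hydrogens from standard valence (C 4, N 3, O 2, S 2, halogen 1); for lowercase aromatic atoms, an aromatic c carries 1 H when it has two neighbours and 0 H with three, and aromatic n carries 0 H:
  atom 1: O, bond orders sum to 2 (valence 2) → 0 H
  atom 2: C with explicit H count 1
  atom 3: aromatic c, 3 neighbours → 0 H
  atom 4: aromatic c, 3 neighbours → 0 H
  atom 5: aromatic c, 3 neighbours → 0 H
  atom 6: aromatic c, 2 neighbours → 1 H
  atom 7: aromatic c, 2 neighbours → 1 H
  atom 8: aromatic c, 2 neighbours → 1 H
  atom 9: aromatic c, 2 neighbours → 1 H
  atom 10: aromatic c, 2 neighbours → 1 H
  atom 11: aromatic c, 2 neighbours → 1 H
  atom 12: aromatic c, 2 neighbours → 1 H
Totals → C:11, H:8, O:1.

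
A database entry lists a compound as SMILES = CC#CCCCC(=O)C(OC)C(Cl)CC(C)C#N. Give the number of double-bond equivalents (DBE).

5

Molecular formula: C14H20ClNO2.
DoU = (2C + 2 + N − H − X) / 2, where X is the halogen count and O/S are ignored.
    = (2·14 + 2 + 1 − 20 − 1) / 2 = 10 / 2 = 5.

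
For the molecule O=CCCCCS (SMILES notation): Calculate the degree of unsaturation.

1

Degree of unsaturation = (number of rings) + (number of π bonds).
Ring closures in the SMILES: 0.
π bonds: 1 double bond (each 1 DoU) → 1 DoU from unsaturation.
Total DoU = 0 + 1 = 1.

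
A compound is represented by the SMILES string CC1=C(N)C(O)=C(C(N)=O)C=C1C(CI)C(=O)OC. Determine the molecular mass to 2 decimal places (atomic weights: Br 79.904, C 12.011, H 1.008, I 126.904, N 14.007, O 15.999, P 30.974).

First, the molecular formula is C12H15IN2O4 (counting implicit H from valence).
  C: 12 × 12.011 = 144.132
  H: 15 × 1.008 = 15.120
  I: 1 × 126.904 = 126.904
  N: 2 × 14.007 = 28.014
  O: 4 × 15.999 = 63.996
Sum: 12×12.011 + 15×1.008 + 1×126.904 + 2×14.007 + 4×15.999 = 378.166 → 378.17 g/mol.

378.17 g/mol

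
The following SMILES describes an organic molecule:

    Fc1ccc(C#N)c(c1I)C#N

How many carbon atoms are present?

8

Count every carbon token in the SMILES (each C, including those in ring-closure positions and inside branches).
Carbon count: 8.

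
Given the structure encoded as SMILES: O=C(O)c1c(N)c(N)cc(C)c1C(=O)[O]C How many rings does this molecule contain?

In SMILES, each pair of matching ring-closure digits denotes one ring-closing bond; the number of such bonds equals the number of independent rings.
Ring-closure bonds here: 1.

1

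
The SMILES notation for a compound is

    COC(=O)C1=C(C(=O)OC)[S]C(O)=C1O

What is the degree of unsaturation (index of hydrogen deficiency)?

5

Degree of unsaturation = (number of rings) + (number of π bonds).
Ring closures in the SMILES: 1.
π bonds: 4 double bonds (each 1 DoU) → 4 DoU from unsaturation.
Total DoU = 1 + 4 = 5.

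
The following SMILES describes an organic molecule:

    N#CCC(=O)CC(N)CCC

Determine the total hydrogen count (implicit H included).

14

Walk through each heavy atom and fill implicit hydrogens from standard valence (C 4, N 3, O 2, S 2, halogen 1):
  atom 1: N, bond orders sum to 3 (valence 3) → 0 H
  atom 2: C, bond orders sum to 4 (valence 4) → 0 H
  atom 3: C, bond orders sum to 2 (valence 4) → 2 H
  atom 4: C, bond orders sum to 4 (valence 4) → 0 H
  atom 5: O, bond orders sum to 2 (valence 2) → 0 H
  atom 6: C, bond orders sum to 2 (valence 4) → 2 H
  atom 7: C, bond orders sum to 3 (valence 4) → 1 H
  atom 8: N, bond orders sum to 1 (valence 3) → 2 H
  atom 9: C, bond orders sum to 2 (valence 4) → 2 H
  atom 10: C, bond orders sum to 2 (valence 4) → 2 H
  atom 11: C, bond orders sum to 1 (valence 4) → 3 H
Total hydrogens: 14.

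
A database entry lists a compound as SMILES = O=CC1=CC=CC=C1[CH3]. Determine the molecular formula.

C8H8O

Walk through each heavy atom and fill implicit hydrogens from standard valence (C 4, N 3, O 2, S 2, halogen 1):
  atom 1: O, bond orders sum to 2 (valence 2) → 0 H
  atom 2: C, bond orders sum to 3 (valence 4) → 1 H
  atom 3: C, bond orders sum to 4 (valence 4) → 0 H
  atom 4: C, bond orders sum to 3 (valence 4) → 1 H
  atom 5: C, bond orders sum to 3 (valence 4) → 1 H
  atom 6: C, bond orders sum to 3 (valence 4) → 1 H
  atom 7: C, bond orders sum to 3 (valence 4) → 1 H
  atom 8: C, bond orders sum to 4 (valence 4) → 0 H
  atom 9: C with explicit H count 3
Totals → C:8, H:8, O:1.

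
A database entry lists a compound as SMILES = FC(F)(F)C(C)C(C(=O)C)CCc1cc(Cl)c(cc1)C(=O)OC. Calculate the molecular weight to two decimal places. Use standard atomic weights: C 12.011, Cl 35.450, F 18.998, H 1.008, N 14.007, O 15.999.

350.76 g/mol

First, the molecular formula is C16H18ClF3O3 (counting implicit H from valence).
  C: 16 × 12.011 = 192.176
  Cl: 1 × 35.450 = 35.450
  F: 3 × 18.998 = 56.994
  H: 18 × 1.008 = 18.144
  O: 3 × 15.999 = 47.997
Sum: 16×12.011 + 1×35.450 + 3×18.998 + 18×1.008 + 3×15.999 = 350.761 → 350.76 g/mol.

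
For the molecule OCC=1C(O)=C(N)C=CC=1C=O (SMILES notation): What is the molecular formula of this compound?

Walk through each heavy atom and fill implicit hydrogens from standard valence (C 4, N 3, O 2, S 2, halogen 1):
  atom 1: O, bond orders sum to 1 (valence 2) → 1 H
  atom 2: C, bond orders sum to 2 (valence 4) → 2 H
  atom 3: C, bond orders sum to 4 (valence 4) → 0 H
  atom 4: C, bond orders sum to 4 (valence 4) → 0 H
  atom 5: O, bond orders sum to 1 (valence 2) → 1 H
  atom 6: C, bond orders sum to 4 (valence 4) → 0 H
  atom 7: N, bond orders sum to 1 (valence 3) → 2 H
  atom 8: C, bond orders sum to 3 (valence 4) → 1 H
  atom 9: C, bond orders sum to 3 (valence 4) → 1 H
  atom 10: C, bond orders sum to 4 (valence 4) → 0 H
  atom 11: C, bond orders sum to 3 (valence 4) → 1 H
  atom 12: O, bond orders sum to 2 (valence 2) → 0 H
Totals → C:8, H:9, N:1, O:3.

C8H9NO3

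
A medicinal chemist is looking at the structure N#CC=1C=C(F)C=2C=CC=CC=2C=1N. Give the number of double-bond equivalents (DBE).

9

Molecular formula: C11H7FN2.
DoU = (2C + 2 + N − H − X) / 2, where X is the halogen count and O/S are ignored.
    = (2·11 + 2 + 2 − 7 − 1) / 2 = 18 / 2 = 9.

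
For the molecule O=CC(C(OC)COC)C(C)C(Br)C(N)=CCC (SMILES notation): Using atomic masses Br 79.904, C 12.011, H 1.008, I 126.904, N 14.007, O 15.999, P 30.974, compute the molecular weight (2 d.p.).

322.24 g/mol

First, the molecular formula is C13H24BrNO3 (counting implicit H from valence).
  Br: 1 × 79.904 = 79.904
  C: 13 × 12.011 = 156.143
  H: 24 × 1.008 = 24.192
  N: 1 × 14.007 = 14.007
  O: 3 × 15.999 = 47.997
Sum: 1×79.904 + 13×12.011 + 24×1.008 + 1×14.007 + 3×15.999 = 322.243 → 322.24 g/mol.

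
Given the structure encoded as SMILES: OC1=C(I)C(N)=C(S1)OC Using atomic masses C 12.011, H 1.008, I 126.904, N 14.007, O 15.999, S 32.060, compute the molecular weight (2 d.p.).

First, the molecular formula is C5H6INO2S (counting implicit H from valence).
  C: 5 × 12.011 = 60.055
  H: 6 × 1.008 = 6.048
  I: 1 × 126.904 = 126.904
  N: 1 × 14.007 = 14.007
  O: 2 × 15.999 = 31.998
  S: 1 × 32.060 = 32.060
Sum: 5×12.011 + 6×1.008 + 1×126.904 + 1×14.007 + 2×15.999 + 1×32.060 = 271.072 → 271.07 g/mol.

271.07 g/mol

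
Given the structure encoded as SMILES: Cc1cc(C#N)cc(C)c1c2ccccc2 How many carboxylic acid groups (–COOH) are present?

Scan the SMILES for the carboxylic acid motif — none present.
Groups that are present: 1 nitrile.

0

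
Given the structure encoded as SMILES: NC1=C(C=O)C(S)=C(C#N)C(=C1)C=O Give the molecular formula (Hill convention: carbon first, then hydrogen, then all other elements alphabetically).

Walk through each heavy atom and fill implicit hydrogens from standard valence (C 4, N 3, O 2, S 2, halogen 1):
  atom 1: N, bond orders sum to 1 (valence 3) → 2 H
  atom 2: C, bond orders sum to 4 (valence 4) → 0 H
  atom 3: C, bond orders sum to 4 (valence 4) → 0 H
  atom 4: C, bond orders sum to 3 (valence 4) → 1 H
  atom 5: O, bond orders sum to 2 (valence 2) → 0 H
  atom 6: C, bond orders sum to 4 (valence 4) → 0 H
  atom 7: S, bond orders sum to 1 (valence 2) → 1 H
  atom 8: C, bond orders sum to 4 (valence 4) → 0 H
  atom 9: C, bond orders sum to 4 (valence 4) → 0 H
  atom 10: N, bond orders sum to 3 (valence 3) → 0 H
  atom 11: C, bond orders sum to 4 (valence 4) → 0 H
  atom 12: C, bond orders sum to 3 (valence 4) → 1 H
  atom 13: C, bond orders sum to 3 (valence 4) → 1 H
  atom 14: O, bond orders sum to 2 (valence 2) → 0 H
Totals → C:9, H:6, N:2, O:2, S:1.

C9H6N2O2S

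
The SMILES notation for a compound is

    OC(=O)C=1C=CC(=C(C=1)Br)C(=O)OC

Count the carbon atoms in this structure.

9

Count every carbon token in the SMILES (each C, including those in ring-closure positions and inside branches).
Carbon count: 9.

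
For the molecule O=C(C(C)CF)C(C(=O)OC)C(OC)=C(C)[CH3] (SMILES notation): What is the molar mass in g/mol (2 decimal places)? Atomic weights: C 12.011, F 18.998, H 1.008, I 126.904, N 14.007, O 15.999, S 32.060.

246.28 g/mol

First, the molecular formula is C12H19FO4 (counting implicit H from valence).
  C: 12 × 12.011 = 144.132
  F: 1 × 18.998 = 18.998
  H: 19 × 1.008 = 19.152
  O: 4 × 15.999 = 63.996
Sum: 12×12.011 + 1×18.998 + 19×1.008 + 4×15.999 = 246.278 → 246.28 g/mol.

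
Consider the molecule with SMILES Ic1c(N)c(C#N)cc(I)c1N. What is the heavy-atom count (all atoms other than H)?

12

Every atom symbol written in the SMILES (organic subset) is one heavy atom; implicit H are not written.
Heavy atoms by element → C:7, I:2, N:3.
Total: 12.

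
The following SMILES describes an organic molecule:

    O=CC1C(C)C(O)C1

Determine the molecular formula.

Walk through each heavy atom and fill implicit hydrogens from standard valence (C 4, N 3, O 2, S 2, halogen 1):
  atom 1: O, bond orders sum to 2 (valence 2) → 0 H
  atom 2: C, bond orders sum to 3 (valence 4) → 1 H
  atom 3: C, bond orders sum to 3 (valence 4) → 1 H
  atom 4: C, bond orders sum to 3 (valence 4) → 1 H
  atom 5: C, bond orders sum to 1 (valence 4) → 3 H
  atom 6: C, bond orders sum to 3 (valence 4) → 1 H
  atom 7: O, bond orders sum to 1 (valence 2) → 1 H
  atom 8: C, bond orders sum to 2 (valence 4) → 2 H
Totals → C:6, H:10, O:2.
In Hill order: C6H10O2.

C6H10O2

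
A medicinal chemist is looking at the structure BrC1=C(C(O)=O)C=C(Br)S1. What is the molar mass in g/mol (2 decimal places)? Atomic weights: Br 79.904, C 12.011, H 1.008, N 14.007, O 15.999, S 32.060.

First, the molecular formula is C5H2Br2O2S (counting implicit H from valence).
  Br: 2 × 79.904 = 159.808
  C: 5 × 12.011 = 60.055
  H: 2 × 1.008 = 2.016
  O: 2 × 15.999 = 31.998
  S: 1 × 32.060 = 32.060
Sum: 2×79.904 + 5×12.011 + 2×1.008 + 2×15.999 + 1×32.060 = 285.937 → 285.94 g/mol.

285.94 g/mol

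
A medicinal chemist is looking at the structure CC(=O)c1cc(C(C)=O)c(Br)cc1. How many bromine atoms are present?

1

Scan the SMILES for Br atoms (remember two-letter symbols like Cl and Br are single atoms).
Bromine count: 1.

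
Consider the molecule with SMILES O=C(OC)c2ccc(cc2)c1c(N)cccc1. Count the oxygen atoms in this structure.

Scan the SMILES for O atoms (remember two-letter symbols like Cl and Br are single atoms).
Oxygen count: 2.

2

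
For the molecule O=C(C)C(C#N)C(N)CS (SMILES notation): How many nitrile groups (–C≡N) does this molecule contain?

The nitrile motif appears at heavy-atom position 5 in the SMILES.
Other groups present: 1 ketone, 1 primary amine, 1 thiol.
Nitrile count: 1.

1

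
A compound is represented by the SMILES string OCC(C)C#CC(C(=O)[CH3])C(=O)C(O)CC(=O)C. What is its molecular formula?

C13H18O5

Walk through each heavy atom and fill implicit hydrogens from standard valence (C 4, N 3, O 2, S 2, halogen 1):
  atom 1: O, bond orders sum to 1 (valence 2) → 1 H
  atom 2: C, bond orders sum to 2 (valence 4) → 2 H
  atom 3: C, bond orders sum to 3 (valence 4) → 1 H
  atom 4: C, bond orders sum to 1 (valence 4) → 3 H
  atom 5: C, bond orders sum to 4 (valence 4) → 0 H
  atom 6: C, bond orders sum to 4 (valence 4) → 0 H
  atom 7: C, bond orders sum to 3 (valence 4) → 1 H
  atom 8: C, bond orders sum to 4 (valence 4) → 0 H
  atom 9: O, bond orders sum to 2 (valence 2) → 0 H
  atom 10: C with explicit H count 3
  atom 11: C, bond orders sum to 4 (valence 4) → 0 H
  atom 12: O, bond orders sum to 2 (valence 2) → 0 H
  atom 13: C, bond orders sum to 3 (valence 4) → 1 H
  atom 14: O, bond orders sum to 1 (valence 2) → 1 H
  atom 15: C, bond orders sum to 2 (valence 4) → 2 H
  atom 16: C, bond orders sum to 4 (valence 4) → 0 H
  atom 17: O, bond orders sum to 2 (valence 2) → 0 H
  atom 18: C, bond orders sum to 1 (valence 4) → 3 H
Totals → C:13, H:18, O:5.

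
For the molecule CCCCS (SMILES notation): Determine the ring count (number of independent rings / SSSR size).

In SMILES, each pair of matching ring-closure digits denotes one ring-closing bond; the number of such bonds equals the number of independent rings.
Ring-closure bonds here: 0.

0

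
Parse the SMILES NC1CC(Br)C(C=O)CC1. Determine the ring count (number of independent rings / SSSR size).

In SMILES, each pair of matching ring-closure digits denotes one ring-closing bond; the number of such bonds equals the number of independent rings.
Ring-closure bonds here: 1.

1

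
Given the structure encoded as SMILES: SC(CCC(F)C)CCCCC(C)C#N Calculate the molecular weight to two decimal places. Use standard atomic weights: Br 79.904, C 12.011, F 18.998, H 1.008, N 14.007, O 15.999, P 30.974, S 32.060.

231.37 g/mol

First, the molecular formula is C12H22FNS (counting implicit H from valence).
  C: 12 × 12.011 = 144.132
  F: 1 × 18.998 = 18.998
  H: 22 × 1.008 = 22.176
  N: 1 × 14.007 = 14.007
  S: 1 × 32.060 = 32.060
Sum: 12×12.011 + 1×18.998 + 22×1.008 + 1×14.007 + 1×32.060 = 231.373 → 231.37 g/mol.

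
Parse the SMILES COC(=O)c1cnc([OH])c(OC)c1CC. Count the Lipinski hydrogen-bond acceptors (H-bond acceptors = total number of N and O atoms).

N atoms: 1; O atoms: 4.
Lipinski HBA = 1 + 4 = 5.

5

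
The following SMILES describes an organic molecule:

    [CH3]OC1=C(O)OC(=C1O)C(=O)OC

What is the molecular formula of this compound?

Walk through each heavy atom and fill implicit hydrogens from standard valence (C 4, N 3, O 2, S 2, halogen 1):
  atom 1: C with explicit H count 3
  atom 2: O, bond orders sum to 2 (valence 2) → 0 H
  atom 3: C, bond orders sum to 4 (valence 4) → 0 H
  atom 4: C, bond orders sum to 4 (valence 4) → 0 H
  atom 5: O, bond orders sum to 1 (valence 2) → 1 H
  atom 6: O, bond orders sum to 2 (valence 2) → 0 H
  atom 7: C, bond orders sum to 4 (valence 4) → 0 H
  atom 8: C, bond orders sum to 4 (valence 4) → 0 H
  atom 9: O, bond orders sum to 1 (valence 2) → 1 H
  atom 10: C, bond orders sum to 4 (valence 4) → 0 H
  atom 11: O, bond orders sum to 2 (valence 2) → 0 H
  atom 12: O, bond orders sum to 2 (valence 2) → 0 H
  atom 13: C, bond orders sum to 1 (valence 4) → 3 H
Totals → C:7, H:8, O:6.
In Hill order: C7H8O6.

C7H8O6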